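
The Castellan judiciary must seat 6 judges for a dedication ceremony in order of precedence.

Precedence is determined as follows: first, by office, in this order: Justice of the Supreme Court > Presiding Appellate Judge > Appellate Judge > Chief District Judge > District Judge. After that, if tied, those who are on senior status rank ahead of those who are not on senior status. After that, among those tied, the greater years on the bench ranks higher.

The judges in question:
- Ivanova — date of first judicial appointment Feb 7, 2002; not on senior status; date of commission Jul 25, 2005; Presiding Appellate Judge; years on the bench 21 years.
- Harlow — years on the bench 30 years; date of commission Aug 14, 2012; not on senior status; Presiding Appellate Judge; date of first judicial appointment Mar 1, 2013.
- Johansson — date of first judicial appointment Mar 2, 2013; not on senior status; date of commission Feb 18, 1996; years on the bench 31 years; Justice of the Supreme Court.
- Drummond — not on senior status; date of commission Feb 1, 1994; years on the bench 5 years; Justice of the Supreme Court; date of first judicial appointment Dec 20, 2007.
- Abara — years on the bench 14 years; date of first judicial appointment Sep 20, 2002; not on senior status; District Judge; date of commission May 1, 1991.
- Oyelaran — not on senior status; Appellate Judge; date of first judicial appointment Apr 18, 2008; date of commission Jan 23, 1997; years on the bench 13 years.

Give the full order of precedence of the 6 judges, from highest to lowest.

By office: Johansson and Drummond (Justice of the Supreme Court); then Harlow and Ivanova (Presiding Appellate Judge); then Oyelaran (Appellate Judge); then Abara (District Judge).
Johansson and Drummond are each not on senior status, so the next rule applies.
Among Johansson and Drummond, by years on the bench (higher first): Johansson (31 years) before Drummond (5 years).
Harlow and Ivanova are each not on senior status, so the next rule applies.
Among Harlow and Ivanova, by years on the bench (higher first): Harlow (30 years) before Ivanova (21 years).
Full order: Johansson, Drummond, Harlow, Ivanova, Oyelaran, Abara.

Johansson, Drummond, Harlow, Ivanova, Oyelaran, Abara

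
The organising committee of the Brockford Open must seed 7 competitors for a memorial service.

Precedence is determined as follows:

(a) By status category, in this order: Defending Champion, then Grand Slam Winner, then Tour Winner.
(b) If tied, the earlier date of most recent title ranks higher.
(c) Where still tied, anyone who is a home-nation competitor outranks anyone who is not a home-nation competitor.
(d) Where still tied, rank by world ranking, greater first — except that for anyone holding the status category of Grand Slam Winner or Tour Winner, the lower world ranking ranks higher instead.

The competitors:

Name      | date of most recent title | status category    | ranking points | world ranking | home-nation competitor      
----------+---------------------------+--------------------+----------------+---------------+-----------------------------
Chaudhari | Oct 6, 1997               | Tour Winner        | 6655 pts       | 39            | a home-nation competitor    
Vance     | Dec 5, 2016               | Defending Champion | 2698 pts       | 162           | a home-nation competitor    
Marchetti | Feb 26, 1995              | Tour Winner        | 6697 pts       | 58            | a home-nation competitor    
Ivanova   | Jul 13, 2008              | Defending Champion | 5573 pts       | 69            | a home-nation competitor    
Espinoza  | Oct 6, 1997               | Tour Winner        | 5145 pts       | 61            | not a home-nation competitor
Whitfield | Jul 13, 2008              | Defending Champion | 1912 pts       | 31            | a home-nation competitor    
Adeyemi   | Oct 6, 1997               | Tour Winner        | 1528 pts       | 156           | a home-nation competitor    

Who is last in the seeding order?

By status category: Ivanova, Whitfield and Vance (Defending Champion); then Marchetti, Chaudhari, Adeyemi and Espinoza (Tour Winner).
Among Ivanova, Whitfield and Vance, by date of most recent title (earlier first): Ivanova and Whitfield (Jul 13, 2008) before Vance (Dec 5, 2016).
Ivanova and Whitfield are each a home-nation competitor, so the next rule applies.
Among Ivanova and Whitfield, by world ranking (higher first): Ivanova (69) before Whitfield (31).
Among Marchetti, Chaudhari, Adeyemi and Espinoza, by date of most recent title (earlier first): Marchetti (Feb 26, 1995) before Chaudhari, Adeyemi and Espinoza (Oct 6, 1997).
Among Chaudhari, Adeyemi and Espinoza, a home-nation competitor before not a home-nation competitor: Chaudhari and Adeyemi (a home-nation competitor) before Espinoza (not a home-nation competitor).
Among Chaudhari and Adeyemi, by world ranking (lower first) (reversed rule for this group): Chaudhari (39) before Adeyemi (156).
Order: Ivanova, Whitfield, Vance, Marchetti, Chaudhari, Adeyemi, Espinoza.

Espinoza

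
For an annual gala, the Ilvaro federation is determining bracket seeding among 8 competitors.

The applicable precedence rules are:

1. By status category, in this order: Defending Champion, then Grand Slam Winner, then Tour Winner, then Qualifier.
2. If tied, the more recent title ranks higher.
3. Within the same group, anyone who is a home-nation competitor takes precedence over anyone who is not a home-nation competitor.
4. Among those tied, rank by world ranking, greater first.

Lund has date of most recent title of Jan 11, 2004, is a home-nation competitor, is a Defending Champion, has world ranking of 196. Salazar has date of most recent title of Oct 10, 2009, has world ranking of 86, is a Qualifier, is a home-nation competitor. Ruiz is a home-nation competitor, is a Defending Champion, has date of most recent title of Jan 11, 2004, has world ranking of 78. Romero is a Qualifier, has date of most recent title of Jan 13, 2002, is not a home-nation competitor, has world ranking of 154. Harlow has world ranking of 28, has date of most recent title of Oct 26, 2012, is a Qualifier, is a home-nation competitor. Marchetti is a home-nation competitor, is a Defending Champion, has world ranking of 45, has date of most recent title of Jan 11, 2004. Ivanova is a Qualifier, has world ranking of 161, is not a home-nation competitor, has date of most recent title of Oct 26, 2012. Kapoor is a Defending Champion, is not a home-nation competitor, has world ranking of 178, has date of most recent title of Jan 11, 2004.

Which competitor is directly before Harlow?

Kapoor

By status category: Lund, Ruiz, Marchetti and Kapoor (Defending Champion); then Harlow, Ivanova, Salazar and Romero (Qualifier).
Lund, Ruiz, Marchetti and Kapoor all have date of most recent title Jan 11, 2004, so the next rule applies.
Among Lund, Ruiz, Marchetti and Kapoor, a home-nation competitor before not a home-nation competitor: Lund, Ruiz and Marchetti (a home-nation competitor) before Kapoor (not a home-nation competitor).
Among Lund, Ruiz and Marchetti, by world ranking (higher first): Lund (196) before Ruiz (78) before Marchetti (45).
Among Harlow, Ivanova, Salazar and Romero, by date of most recent title (later first): Harlow and Ivanova (Oct 26, 2012) before Salazar (Oct 10, 2009) before Romero (Jan 13, 2002).
Among Harlow and Ivanova, a home-nation competitor before not a home-nation competitor: Harlow (a home-nation competitor) before Ivanova (not a home-nation competitor).
Order: Lund, Ruiz, Marchetti, Kapoor, Harlow, Ivanova, Salazar, Romero.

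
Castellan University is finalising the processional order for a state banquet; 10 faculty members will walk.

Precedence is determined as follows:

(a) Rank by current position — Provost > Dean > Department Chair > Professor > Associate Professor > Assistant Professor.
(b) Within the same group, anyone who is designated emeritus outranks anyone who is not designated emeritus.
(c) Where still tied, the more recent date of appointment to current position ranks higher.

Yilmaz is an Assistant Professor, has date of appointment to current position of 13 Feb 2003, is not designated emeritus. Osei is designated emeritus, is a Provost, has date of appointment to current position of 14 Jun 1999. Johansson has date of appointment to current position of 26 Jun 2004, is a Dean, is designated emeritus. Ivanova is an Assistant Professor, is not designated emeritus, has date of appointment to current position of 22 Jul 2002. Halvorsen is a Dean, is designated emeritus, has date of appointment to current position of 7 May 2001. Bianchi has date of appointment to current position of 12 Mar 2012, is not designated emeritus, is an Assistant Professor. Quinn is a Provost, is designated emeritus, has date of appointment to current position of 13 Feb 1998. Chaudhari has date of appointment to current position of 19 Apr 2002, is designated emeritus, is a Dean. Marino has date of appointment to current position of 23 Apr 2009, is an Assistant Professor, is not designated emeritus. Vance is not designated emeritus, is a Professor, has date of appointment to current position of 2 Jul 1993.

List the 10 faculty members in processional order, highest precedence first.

By current position: Osei and Quinn (Provost); then Johansson, Chaudhari and Halvorsen (Dean); then Vance (Professor); then Bianchi, Marino, Yilmaz and Ivanova (Assistant Professor).
Osei and Quinn are each designated emeritus, so the next rule applies.
Among Osei and Quinn, by date of appointment to current position (later first): Osei (14 Jun 1999) before Quinn (13 Feb 1998).
Johansson, Chaudhari and Halvorsen are each designated emeritus, so the next rule applies.
Among Johansson, Chaudhari and Halvorsen, by date of appointment to current position (later first): Johansson (26 Jun 2004) before Chaudhari (19 Apr 2002) before Halvorsen (7 May 2001).
Bianchi, Marino, Yilmaz and Ivanova are each not designated emeritus, so the next rule applies.
Among Bianchi, Marino, Yilmaz and Ivanova, by date of appointment to current position (later first): Bianchi (12 Mar 2012) before Marino (23 Apr 2009) before Yilmaz (13 Feb 2003) before Ivanova (22 Jul 2002).
Full order: Osei, Quinn, Johansson, Chaudhari, Halvorsen, Vance, Bianchi, Marino, Yilmaz, Ivanova.

Osei, Quinn, Johansson, Chaudhari, Halvorsen, Vance, Bianchi, Marino, Yilmaz, Ivanova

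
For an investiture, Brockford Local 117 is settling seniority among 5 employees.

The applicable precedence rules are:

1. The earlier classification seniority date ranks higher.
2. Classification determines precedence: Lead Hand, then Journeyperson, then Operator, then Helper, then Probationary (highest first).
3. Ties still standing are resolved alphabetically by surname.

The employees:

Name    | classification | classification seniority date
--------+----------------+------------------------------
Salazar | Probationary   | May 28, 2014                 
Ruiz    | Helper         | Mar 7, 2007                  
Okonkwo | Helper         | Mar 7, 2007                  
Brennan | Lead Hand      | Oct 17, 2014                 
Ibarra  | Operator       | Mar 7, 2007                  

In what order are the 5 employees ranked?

Ibarra, Okonkwo, Ruiz, Salazar, Brennan

By classification seniority date (earlier first): Ibarra, Okonkwo and Ruiz (each Mar 7, 2007); then Salazar (May 28, 2014); then Brennan (Oct 17, 2014).
Among Ibarra, Okonkwo and Ruiz, by classification: Ibarra (Operator) before Okonkwo and Ruiz (Helper).
Among Okonkwo and Ruiz, alphabetically by surname: Okonkwo before Ruiz.
Full order: Ibarra, Okonkwo, Ruiz, Salazar, Brennan.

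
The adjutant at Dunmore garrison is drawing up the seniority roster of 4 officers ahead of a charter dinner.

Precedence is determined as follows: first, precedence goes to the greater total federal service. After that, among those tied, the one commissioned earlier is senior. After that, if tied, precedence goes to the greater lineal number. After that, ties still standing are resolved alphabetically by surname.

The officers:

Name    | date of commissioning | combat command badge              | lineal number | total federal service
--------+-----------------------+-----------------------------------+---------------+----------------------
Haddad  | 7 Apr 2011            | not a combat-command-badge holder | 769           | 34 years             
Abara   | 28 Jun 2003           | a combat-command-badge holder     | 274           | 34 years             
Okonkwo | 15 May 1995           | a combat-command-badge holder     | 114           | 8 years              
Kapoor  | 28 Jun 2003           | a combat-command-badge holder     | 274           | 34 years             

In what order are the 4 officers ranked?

By total federal service (higher first): Abara, Kapoor and Haddad (each 34 years); then Okonkwo (8 years).
Among Abara, Kapoor and Haddad, by date of commissioning (earlier first): Abara and Kapoor (28 Jun 2003) before Haddad (7 Apr 2011).
Abara and Kapoor both have lineal number 274, so the next rule applies.
Among Abara and Kapoor, alphabetically by surname: Abara before Kapoor.
Full order: Abara, Kapoor, Haddad, Okonkwo.

Abara, Kapoor, Haddad, Okonkwo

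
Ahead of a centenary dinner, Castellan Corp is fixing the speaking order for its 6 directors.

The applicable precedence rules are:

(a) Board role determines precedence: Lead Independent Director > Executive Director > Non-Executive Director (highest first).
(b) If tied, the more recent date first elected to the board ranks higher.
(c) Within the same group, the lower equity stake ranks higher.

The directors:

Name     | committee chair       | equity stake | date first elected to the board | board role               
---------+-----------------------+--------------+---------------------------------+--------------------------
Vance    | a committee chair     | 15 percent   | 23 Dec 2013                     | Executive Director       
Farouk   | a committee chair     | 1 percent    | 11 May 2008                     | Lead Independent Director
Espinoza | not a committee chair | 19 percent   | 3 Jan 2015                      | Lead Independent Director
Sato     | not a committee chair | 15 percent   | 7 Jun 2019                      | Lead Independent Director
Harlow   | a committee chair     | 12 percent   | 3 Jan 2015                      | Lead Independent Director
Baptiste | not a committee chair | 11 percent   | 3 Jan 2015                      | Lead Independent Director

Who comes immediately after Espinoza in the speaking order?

By board role: Sato, Baptiste, Harlow, Espinoza and Farouk (Lead Independent Director); then Vance (Executive Director).
Among Sato, Baptiste, Harlow, Espinoza and Farouk, by date first elected to the board (later first): Sato (7 Jun 2019) before Baptiste, Harlow and Espinoza (3 Jan 2015) before Farouk (11 May 2008).
Among Baptiste, Harlow and Espinoza, by equity stake (lower first): Baptiste (11 percent) before Harlow (12 percent) before Espinoza (19 percent).
Order: Sato, Baptiste, Harlow, Espinoza, Farouk, Vance.

Farouk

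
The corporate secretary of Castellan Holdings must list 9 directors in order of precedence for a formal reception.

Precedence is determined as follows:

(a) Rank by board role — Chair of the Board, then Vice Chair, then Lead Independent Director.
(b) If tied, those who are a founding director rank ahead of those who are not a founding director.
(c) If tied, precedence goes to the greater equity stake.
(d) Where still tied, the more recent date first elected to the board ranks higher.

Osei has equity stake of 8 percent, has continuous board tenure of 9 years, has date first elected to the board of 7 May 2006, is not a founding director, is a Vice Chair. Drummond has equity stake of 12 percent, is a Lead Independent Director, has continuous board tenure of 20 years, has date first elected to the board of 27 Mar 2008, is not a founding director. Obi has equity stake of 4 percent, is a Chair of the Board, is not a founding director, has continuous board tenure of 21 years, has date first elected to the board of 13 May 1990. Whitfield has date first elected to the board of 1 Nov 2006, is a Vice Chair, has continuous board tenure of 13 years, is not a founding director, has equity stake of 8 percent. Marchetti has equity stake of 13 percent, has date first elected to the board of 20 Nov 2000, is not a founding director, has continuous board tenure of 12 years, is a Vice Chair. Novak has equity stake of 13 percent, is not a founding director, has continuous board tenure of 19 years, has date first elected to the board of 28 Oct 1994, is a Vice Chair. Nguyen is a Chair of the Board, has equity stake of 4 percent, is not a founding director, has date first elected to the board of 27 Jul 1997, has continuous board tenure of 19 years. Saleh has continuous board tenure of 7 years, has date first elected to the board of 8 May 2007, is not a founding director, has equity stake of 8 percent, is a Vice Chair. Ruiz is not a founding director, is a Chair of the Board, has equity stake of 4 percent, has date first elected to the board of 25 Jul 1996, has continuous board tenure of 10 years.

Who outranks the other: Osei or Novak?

Novak

By board role: Nguyen, Ruiz and Obi (Chair of the Board); then Marchetti, Novak, Saleh, Whitfield and Osei (Vice Chair); then Drummond (Lead Independent Director).
Nguyen, Ruiz and Obi are each not a founding director, so the next rule applies.
Nguyen, Ruiz and Obi all have equity stake 4 percent, so the next rule applies.
Among Nguyen, Ruiz and Obi, by date first elected to the board (later first): Nguyen (27 Jul 1997) before Ruiz (25 Jul 1996) before Obi (13 May 1990).
Marchetti, Novak, Saleh, Whitfield and Osei are each not a founding director, so the next rule applies.
Among Marchetti, Novak, Saleh, Whitfield and Osei, by equity stake (higher first): Marchetti and Novak (13 percent) before Saleh, Whitfield and Osei (8 percent).
Among Marchetti and Novak, by date first elected to the board (later first): Marchetti (20 Nov 2000) before Novak (28 Oct 1994).
Among Saleh, Whitfield and Osei, by date first elected to the board (later first): Saleh (8 May 2007) before Whitfield (1 Nov 2006) before Osei (7 May 2006).
So Novak takes precedence.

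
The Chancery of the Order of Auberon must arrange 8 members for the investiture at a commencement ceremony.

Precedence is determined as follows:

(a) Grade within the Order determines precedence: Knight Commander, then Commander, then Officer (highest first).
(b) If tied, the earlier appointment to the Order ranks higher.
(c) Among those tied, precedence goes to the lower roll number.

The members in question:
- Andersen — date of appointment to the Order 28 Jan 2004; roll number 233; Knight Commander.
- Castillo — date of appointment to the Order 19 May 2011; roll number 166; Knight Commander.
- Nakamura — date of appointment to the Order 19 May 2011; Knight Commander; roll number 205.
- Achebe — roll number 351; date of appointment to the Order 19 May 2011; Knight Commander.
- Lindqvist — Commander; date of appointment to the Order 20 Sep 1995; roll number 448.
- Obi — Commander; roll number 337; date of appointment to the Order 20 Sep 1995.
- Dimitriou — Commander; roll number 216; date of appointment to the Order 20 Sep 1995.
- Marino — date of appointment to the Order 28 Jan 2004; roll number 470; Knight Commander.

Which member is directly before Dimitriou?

Achebe

By grade within the Order: Andersen, Marino, Castillo, Nakamura and Achebe (Knight Commander); then Dimitriou, Obi and Lindqvist (Commander).
Among Andersen, Marino, Castillo, Nakamura and Achebe, by date of appointment to the Order (earlier first): Andersen and Marino (28 Jan 2004) before Castillo, Nakamura and Achebe (19 May 2011).
Among Andersen and Marino, by roll number (lower first): Andersen (233) before Marino (470).
Among Castillo, Nakamura and Achebe, by roll number (lower first): Castillo (166) before Nakamura (205) before Achebe (351).
Dimitriou, Obi and Lindqvist all have date of appointment to the Order 20 Sep 1995, so the next rule applies.
Among Dimitriou, Obi and Lindqvist, by roll number (lower first): Dimitriou (216) before Obi (337) before Lindqvist (448).
Order: Andersen, Marino, Castillo, Nakamura, Achebe, Dimitriou, Obi, Lindqvist.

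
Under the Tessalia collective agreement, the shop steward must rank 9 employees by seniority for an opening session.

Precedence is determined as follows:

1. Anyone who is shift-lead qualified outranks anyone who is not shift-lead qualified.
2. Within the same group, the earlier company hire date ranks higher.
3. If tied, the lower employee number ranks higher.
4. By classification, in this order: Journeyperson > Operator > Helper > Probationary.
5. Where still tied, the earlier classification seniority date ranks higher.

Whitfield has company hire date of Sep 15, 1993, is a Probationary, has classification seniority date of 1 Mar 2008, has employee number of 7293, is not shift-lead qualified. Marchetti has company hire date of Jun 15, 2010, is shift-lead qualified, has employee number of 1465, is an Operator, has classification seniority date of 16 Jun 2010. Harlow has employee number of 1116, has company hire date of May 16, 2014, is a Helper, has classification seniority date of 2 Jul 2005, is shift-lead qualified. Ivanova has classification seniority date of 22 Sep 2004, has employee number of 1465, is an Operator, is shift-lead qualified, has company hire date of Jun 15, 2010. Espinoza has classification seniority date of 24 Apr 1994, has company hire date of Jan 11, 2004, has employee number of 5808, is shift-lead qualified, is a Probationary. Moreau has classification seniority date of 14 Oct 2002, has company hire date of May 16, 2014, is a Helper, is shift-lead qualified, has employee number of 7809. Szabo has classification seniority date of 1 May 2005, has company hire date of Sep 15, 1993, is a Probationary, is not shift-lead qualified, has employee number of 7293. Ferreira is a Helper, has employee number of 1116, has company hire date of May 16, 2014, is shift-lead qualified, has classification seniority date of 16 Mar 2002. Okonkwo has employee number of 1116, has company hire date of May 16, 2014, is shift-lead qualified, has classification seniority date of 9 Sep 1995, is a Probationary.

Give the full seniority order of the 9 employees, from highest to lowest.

Espinoza, Ivanova, Marchetti, Ferreira, Harlow, Okonkwo, Moreau, Szabo, Whitfield

By the first rule: Espinoza, Ivanova, Marchetti, Ferreira, Harlow, Okonkwo and Moreau (each shift-lead qualified); then Szabo and Whitfield (both not shift-lead qualified).
Among Espinoza, Ivanova, Marchetti, Ferreira, Harlow, Okonkwo and Moreau, by company hire date (earlier first): Espinoza (Jan 11, 2004) before Ivanova and Marchetti (Jun 15, 2010) before Ferreira, Harlow, Okonkwo and Moreau (May 16, 2014).
Ivanova and Marchetti both have employee number 1465, so the next rule applies.
Ivanova and Marchetti are each Operator, so the next rule applies.
Among Ivanova and Marchetti, by classification seniority date (earlier first): Ivanova (22 Sep 2004) before Marchetti (16 Jun 2010).
Among Ferreira, Harlow, Okonkwo and Moreau, by employee number (lower first): Ferreira, Harlow and Okonkwo (1116) before Moreau (7809).
Among Ferreira, Harlow and Okonkwo, by classification: Ferreira and Harlow (Helper) before Okonkwo (Probationary).
Among Ferreira and Harlow, by classification seniority date (earlier first): Ferreira (16 Mar 2002) before Harlow (2 Jul 2005).
Szabo and Whitfield both have company hire date Sep 15, 1993, so the next rule applies.
Szabo and Whitfield both have employee number 7293, so the next rule applies.
Szabo and Whitfield are each Probationary, so the next rule applies.
Among Szabo and Whitfield, by classification seniority date (earlier first): Szabo (1 May 2005) before Whitfield (1 Mar 2008).
Full order: Espinoza, Ivanova, Marchetti, Ferreira, Harlow, Okonkwo, Moreau, Szabo, Whitfield.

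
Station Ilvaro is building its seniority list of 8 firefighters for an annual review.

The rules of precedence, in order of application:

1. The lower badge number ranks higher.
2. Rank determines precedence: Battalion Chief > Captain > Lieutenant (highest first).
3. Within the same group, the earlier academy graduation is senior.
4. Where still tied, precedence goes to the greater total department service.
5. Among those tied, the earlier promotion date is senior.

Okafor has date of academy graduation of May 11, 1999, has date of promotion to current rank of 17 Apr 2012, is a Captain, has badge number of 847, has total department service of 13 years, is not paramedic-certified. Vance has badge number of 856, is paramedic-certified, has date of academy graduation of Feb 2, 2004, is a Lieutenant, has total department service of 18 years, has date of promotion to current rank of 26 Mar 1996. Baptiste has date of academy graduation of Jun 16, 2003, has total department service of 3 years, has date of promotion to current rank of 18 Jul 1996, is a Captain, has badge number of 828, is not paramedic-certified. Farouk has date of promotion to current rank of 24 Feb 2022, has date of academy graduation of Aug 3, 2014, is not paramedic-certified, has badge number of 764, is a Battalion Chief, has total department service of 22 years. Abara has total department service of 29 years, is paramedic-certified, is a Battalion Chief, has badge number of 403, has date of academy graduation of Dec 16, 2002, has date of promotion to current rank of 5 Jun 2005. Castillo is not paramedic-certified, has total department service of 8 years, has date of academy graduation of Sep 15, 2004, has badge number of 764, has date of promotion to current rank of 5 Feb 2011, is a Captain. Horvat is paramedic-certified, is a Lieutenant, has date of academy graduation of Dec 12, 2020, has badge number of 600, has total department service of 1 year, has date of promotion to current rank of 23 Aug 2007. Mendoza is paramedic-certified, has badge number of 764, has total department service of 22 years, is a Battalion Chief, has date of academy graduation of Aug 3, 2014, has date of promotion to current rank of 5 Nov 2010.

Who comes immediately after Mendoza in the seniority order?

By badge number (lower first): Abara (403); then Horvat (600); then Mendoza, Farouk and Castillo (each 764); then Baptiste (828); then Okafor (847); then Vance (856).
Among Mendoza, Farouk and Castillo, by rank: Mendoza and Farouk (Battalion Chief) before Castillo (Captain).
Mendoza and Farouk both have date of academy graduation Aug 3, 2014, so the next rule applies.
Mendoza and Farouk both have total department service 22 years, so the next rule applies.
Among Mendoza and Farouk, by date of promotion to current rank (earlier first): Mendoza (5 Nov 2010) before Farouk (24 Feb 2022).
Order: Abara, Horvat, Mendoza, Farouk, Castillo, Baptiste, Okafor, Vance.

Farouk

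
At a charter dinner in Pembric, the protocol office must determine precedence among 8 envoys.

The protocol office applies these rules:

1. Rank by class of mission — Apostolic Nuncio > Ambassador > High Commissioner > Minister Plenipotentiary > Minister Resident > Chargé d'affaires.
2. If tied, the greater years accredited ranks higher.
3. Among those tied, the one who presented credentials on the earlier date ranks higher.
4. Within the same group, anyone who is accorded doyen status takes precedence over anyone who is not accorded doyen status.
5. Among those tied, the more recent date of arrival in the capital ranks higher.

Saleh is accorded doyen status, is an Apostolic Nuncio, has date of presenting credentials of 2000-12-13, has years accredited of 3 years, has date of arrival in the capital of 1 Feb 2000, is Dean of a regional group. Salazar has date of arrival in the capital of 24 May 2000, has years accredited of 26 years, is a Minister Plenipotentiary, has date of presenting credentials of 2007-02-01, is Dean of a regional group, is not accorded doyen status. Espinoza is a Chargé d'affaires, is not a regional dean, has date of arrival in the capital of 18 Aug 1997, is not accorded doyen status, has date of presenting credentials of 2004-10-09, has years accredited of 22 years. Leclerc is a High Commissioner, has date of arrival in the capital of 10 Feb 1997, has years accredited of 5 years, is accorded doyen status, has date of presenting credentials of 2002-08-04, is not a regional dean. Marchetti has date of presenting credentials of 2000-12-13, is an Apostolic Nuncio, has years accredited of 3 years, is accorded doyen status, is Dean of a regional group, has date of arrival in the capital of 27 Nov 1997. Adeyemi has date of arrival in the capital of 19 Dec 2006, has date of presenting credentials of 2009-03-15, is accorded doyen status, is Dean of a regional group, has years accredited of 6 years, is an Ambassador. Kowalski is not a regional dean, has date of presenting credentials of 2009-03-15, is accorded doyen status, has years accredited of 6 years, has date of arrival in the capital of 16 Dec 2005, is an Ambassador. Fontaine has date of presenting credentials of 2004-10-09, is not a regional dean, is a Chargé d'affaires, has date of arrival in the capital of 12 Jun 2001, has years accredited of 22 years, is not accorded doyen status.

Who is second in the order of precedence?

By class of mission: Saleh and Marchetti (Apostolic Nuncio); then Adeyemi and Kowalski (Ambassador); then Leclerc (High Commissioner); then Salazar (Minister Plenipotentiary); then Fontaine and Espinoza (Chargé d'affaires).
Saleh and Marchetti both have years accredited 3 years, so the next rule applies.
Saleh and Marchetti both have date of presenting credentials 2000-12-13, so the next rule applies.
Saleh and Marchetti are each accorded doyen status, so the next rule applies.
Among Saleh and Marchetti, by date of arrival in the capital (later first): Saleh (1 Feb 2000) before Marchetti (27 Nov 1997).
Adeyemi and Kowalski both have years accredited 6 years, so the next rule applies.
Adeyemi and Kowalski both have date of presenting credentials 2009-03-15, so the next rule applies.
Adeyemi and Kowalski are each accorded doyen status, so the next rule applies.
Among Adeyemi and Kowalski, by date of arrival in the capital (later first): Adeyemi (19 Dec 2006) before Kowalski (16 Dec 2005).
Fontaine and Espinoza both have years accredited 22 years, so the next rule applies.
Fontaine and Espinoza both have date of presenting credentials 2004-10-09, so the next rule applies.
Fontaine and Espinoza are each not accorded doyen status, so the next rule applies.
Among Fontaine and Espinoza, by date of arrival in the capital (later first): Fontaine (12 Jun 2001) before Espinoza (18 Aug 1997).
Order: Saleh, Marchetti, Adeyemi, Kowalski, Leclerc, Salazar, Fontaine, Espinoza.

Marchetti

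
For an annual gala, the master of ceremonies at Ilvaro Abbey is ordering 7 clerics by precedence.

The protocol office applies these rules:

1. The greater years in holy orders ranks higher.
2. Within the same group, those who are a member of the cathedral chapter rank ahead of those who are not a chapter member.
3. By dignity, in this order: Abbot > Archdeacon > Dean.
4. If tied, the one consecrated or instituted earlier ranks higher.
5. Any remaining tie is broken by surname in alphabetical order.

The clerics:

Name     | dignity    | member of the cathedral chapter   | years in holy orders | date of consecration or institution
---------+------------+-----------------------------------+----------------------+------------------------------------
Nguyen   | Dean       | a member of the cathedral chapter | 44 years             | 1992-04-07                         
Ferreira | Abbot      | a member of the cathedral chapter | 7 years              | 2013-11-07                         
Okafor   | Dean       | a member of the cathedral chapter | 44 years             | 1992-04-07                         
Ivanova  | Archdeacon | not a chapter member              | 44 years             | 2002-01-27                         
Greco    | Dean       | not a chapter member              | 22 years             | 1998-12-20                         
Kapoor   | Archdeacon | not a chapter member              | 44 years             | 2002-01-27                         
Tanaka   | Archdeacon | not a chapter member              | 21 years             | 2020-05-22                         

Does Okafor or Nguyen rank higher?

By years in holy orders (higher first): Nguyen, Okafor, Ivanova and Kapoor (each 44 years); then Greco (22 years); then Tanaka (21 years); then Ferreira (7 years).
Among Nguyen, Okafor, Ivanova and Kapoor, a member of the cathedral chapter before not a chapter member: Nguyen and Okafor (a member of the cathedral chapter) before Ivanova and Kapoor (not a chapter member).
Nguyen and Okafor are each Dean, so the next rule applies.
Nguyen and Okafor both have date of consecration or institution 1992-04-07, so the next rule applies.
Among Nguyen and Okafor, alphabetically by surname: Nguyen before Okafor.
Ivanova and Kapoor are each Archdeacon, so the next rule applies.
Ivanova and Kapoor both have date of consecration or institution 2002-01-27, so the next rule applies.
Among Ivanova and Kapoor, alphabetically by surname: Ivanova before Kapoor.
So Nguyen takes precedence.

Nguyen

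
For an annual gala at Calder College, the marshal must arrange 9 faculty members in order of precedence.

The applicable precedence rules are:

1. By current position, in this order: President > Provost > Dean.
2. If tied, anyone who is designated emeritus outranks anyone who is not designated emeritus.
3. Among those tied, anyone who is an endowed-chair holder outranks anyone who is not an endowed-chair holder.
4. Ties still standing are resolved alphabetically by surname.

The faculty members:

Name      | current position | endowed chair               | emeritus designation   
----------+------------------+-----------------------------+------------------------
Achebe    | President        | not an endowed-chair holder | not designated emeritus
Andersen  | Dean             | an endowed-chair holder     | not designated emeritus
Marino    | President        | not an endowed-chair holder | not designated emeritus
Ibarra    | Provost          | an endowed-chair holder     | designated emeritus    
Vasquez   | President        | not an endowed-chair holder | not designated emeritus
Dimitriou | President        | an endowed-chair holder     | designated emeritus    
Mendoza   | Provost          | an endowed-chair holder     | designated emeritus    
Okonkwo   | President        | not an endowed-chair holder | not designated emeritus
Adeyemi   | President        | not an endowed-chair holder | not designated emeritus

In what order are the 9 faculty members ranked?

Dimitriou, Achebe, Adeyemi, Marino, Okonkwo, Vasquez, Ibarra, Mendoza, Andersen

By current position: Dimitriou, Achebe, Adeyemi, Marino, Okonkwo and Vasquez (President); then Ibarra and Mendoza (Provost); then Andersen (Dean).
Among Dimitriou, Achebe, Adeyemi, Marino, Okonkwo and Vasquez, designated emeritus before not designated emeritus: Dimitriou (designated emeritus) before Achebe, Adeyemi, Marino, Okonkwo and Vasquez (not designated emeritus).
Achebe, Adeyemi, Marino, Okonkwo and Vasquez are each not an endowed-chair holder, so the next rule applies.
Among Achebe, Adeyemi, Marino, Okonkwo and Vasquez, alphabetically by surname: Achebe before Adeyemi before Marino before Okonkwo before Vasquez.
Ibarra and Mendoza are each designated emeritus, so the next rule applies.
Ibarra and Mendoza are each an endowed-chair holder, so the next rule applies.
Among Ibarra and Mendoza, alphabetically by surname: Ibarra before Mendoza.
Full order: Dimitriou, Achebe, Adeyemi, Marino, Okonkwo, Vasquez, Ibarra, Mendoza, Andersen.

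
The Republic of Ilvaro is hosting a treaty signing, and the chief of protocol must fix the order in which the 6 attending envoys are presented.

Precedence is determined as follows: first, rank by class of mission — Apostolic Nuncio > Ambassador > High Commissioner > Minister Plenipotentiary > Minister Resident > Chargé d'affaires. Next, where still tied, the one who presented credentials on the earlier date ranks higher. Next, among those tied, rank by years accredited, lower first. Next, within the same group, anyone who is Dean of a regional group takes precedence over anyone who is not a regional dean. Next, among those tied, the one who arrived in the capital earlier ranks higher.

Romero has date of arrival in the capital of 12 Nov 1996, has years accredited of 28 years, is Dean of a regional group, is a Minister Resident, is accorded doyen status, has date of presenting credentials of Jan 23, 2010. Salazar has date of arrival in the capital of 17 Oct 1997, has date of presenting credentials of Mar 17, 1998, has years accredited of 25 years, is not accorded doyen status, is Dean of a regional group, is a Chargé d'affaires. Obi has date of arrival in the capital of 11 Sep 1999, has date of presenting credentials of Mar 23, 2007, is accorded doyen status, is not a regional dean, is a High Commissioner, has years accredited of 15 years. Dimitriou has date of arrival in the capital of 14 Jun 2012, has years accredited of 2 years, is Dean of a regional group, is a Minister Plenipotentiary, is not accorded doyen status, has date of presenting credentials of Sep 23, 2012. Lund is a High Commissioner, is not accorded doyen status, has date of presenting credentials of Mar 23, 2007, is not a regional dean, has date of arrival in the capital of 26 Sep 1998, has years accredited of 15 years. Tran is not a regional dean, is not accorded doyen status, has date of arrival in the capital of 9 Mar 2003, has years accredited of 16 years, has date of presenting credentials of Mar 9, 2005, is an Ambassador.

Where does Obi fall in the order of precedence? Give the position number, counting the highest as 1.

3

By class of mission: Tran (Ambassador); then Lund and Obi (High Commissioner); then Dimitriou (Minister Plenipotentiary); then Romero (Minister Resident); then Salazar (Chargé d'affaires).
Lund and Obi both have date of presenting credentials Mar 23, 2007, so the next rule applies.
Lund and Obi both have years accredited 15 years, so the next rule applies.
Lund and Obi are each not a regional dean, so the next rule applies.
Among Lund and Obi, by date of arrival in the capital (earlier first): Lund (26 Sep 1998) before Obi (11 Sep 1999).
Order: Tran, Lund, Obi, Dimitriou, Romero, Salazar. So position 3.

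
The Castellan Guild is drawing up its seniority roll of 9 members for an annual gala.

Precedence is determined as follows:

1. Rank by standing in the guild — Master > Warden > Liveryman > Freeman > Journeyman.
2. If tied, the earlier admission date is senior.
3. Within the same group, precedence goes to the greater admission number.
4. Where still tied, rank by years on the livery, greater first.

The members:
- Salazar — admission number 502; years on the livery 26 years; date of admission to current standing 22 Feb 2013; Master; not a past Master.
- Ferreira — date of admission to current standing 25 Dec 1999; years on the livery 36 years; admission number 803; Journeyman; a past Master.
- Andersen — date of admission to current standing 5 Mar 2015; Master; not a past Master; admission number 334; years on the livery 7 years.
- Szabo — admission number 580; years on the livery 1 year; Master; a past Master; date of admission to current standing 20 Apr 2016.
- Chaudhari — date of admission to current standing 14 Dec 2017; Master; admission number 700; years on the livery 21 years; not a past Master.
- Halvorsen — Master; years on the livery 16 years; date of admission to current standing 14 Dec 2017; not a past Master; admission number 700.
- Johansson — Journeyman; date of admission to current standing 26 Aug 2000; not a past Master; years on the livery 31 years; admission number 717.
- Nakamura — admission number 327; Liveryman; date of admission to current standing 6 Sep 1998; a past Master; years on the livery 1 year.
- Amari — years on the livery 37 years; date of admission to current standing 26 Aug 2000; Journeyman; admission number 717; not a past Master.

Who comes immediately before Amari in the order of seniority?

Ferreira

By standing in the guild: Salazar, Andersen, Szabo, Chaudhari and Halvorsen (Master); then Nakamura (Liveryman); then Ferreira, Amari and Johansson (Journeyman).
Among Salazar, Andersen, Szabo, Chaudhari and Halvorsen, by date of admission to current standing (earlier first): Salazar (22 Feb 2013) before Andersen (5 Mar 2015) before Szabo (20 Apr 2016) before Chaudhari and Halvorsen (14 Dec 2017).
Chaudhari and Halvorsen both have admission number 700, so the next rule applies.
Among Chaudhari and Halvorsen, by years on the livery (higher first): Chaudhari (21 years) before Halvorsen (16 years).
Among Ferreira, Amari and Johansson, by date of admission to current standing (earlier first): Ferreira (25 Dec 1999) before Amari and Johansson (26 Aug 2000).
Amari and Johansson both have admission number 717, so the next rule applies.
Among Amari and Johansson, by years on the livery (higher first): Amari (37 years) before Johansson (31 years).
Order: Salazar, Andersen, Szabo, Chaudhari, Halvorsen, Nakamura, Ferreira, Amari, Johansson.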